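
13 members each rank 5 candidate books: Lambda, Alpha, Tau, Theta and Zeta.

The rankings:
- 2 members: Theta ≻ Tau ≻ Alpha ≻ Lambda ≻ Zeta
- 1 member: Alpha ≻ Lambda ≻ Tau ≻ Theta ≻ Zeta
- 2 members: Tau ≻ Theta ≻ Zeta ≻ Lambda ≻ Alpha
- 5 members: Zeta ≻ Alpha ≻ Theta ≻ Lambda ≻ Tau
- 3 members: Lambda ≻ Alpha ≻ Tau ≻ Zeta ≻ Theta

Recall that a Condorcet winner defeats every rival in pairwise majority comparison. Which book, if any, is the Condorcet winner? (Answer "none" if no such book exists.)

none

Head-to-head results (13 members):
Lambda vs Alpha: Alpha, 8–5.
Lambda vs Tau: Lambda, 9–4.
Lambda–Theta: Theta 9–4.
Lambda vs Zeta: 6 to 7, Zeta.
Alpha–Tau: Alpha 9–4.
Alpha vs Theta: Alpha, 9–4.
Alpha vs Zeta: Alpha is ranked higher on 2+1+3 = 6 ballots, Zeta on 7. Zeta wins 7–6.
Tau vs Theta: Theta, 7–6.
Tau vs Zeta: Tau preferred on 2+1+2+3 = 8 ballots; Tau wins 8–5.
Theta vs Zeta: Theta preferred on 2+1+2 = 5 ballots; Zeta wins 8–5.
Every book loses at least once (Lambda loses to Alpha; Alpha loses to Zeta; Tau loses to Lambda; Theta loses to Alpha; Zeta loses to Tau). The majority relation contains the cycle Lambda beats Tau beats Zeta beats Lambda, so there is no Condorcet winner.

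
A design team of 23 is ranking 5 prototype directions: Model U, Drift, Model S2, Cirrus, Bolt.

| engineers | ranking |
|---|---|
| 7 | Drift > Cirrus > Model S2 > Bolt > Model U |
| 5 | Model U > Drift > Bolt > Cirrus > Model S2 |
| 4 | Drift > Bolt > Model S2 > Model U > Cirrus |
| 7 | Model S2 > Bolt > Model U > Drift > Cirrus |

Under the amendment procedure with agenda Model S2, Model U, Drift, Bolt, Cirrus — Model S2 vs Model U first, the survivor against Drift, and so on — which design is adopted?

Drift

Round 1: Model S2 vs Model U — 18–5, Model S2 advances.
Round 2: Model S2 vs Drift — 7–16, Drift advances.
Round 3: Drift vs Bolt — 16–7, Drift advances.
Round 4: Drift vs Cirrus — 23–0, Drift advances.
The agenda winner is Drift.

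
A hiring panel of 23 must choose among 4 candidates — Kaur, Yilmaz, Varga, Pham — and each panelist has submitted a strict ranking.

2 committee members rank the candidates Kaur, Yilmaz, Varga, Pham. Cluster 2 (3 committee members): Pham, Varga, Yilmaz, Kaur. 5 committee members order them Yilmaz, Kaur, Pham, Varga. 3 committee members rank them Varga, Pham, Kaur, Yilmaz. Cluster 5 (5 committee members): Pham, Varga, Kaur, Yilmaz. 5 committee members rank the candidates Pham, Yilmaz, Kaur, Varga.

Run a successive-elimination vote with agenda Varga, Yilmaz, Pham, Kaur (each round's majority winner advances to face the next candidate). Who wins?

Round 1: Varga vs Yilmaz — 11–12, Yilmaz advances.
Round 2: Yilmaz vs Pham — 7–16, Pham advances.
Round 3: Pham vs Kaur — 16–7, Pham advances.
Pham survives the agenda.

Pham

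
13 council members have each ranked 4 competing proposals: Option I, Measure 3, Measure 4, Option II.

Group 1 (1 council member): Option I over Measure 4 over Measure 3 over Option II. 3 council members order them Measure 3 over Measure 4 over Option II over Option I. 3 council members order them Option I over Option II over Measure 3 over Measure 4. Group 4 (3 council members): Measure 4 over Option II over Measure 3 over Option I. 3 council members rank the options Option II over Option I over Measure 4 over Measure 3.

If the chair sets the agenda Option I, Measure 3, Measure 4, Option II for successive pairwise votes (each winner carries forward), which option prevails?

Option II

Round 1: Option I vs Measure 3 — 7–6, Option I advances.
Round 2: Option I vs Measure 4 — 7–6, Option I advances.
Round 3: Option I vs Option II — 4–9, Option II advances.
The agenda winner is Option II.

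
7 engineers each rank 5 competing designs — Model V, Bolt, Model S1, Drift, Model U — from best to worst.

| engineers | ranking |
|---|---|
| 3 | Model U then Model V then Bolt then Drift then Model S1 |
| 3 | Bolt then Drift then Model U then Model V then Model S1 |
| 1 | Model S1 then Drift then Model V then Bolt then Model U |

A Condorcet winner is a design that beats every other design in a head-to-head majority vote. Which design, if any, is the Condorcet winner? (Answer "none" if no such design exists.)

none

Check each pair by majority over 7 ballots:
Model V–Bolt: Model V 4–3.
Model V vs Model S1: Model V is ranked higher on 3+3 = 6 ballots, Model S1 on 1. Model V wins 6–1.
Model V–Drift: Drift 4–3.
Model V–Model U: Model U 6–1.
Bolt vs Model S1: 3+3 = 6 for Bolt, 1 for Model S1 — Bolt by 6–1.
Bolt vs Drift: Bolt preferred on 3+3 = 6 ballots; Bolt wins 6–1.
Bolt vs Model U: Bolt, 4–3.
Model S1–Drift: Drift 6–1.
Model S1–Model U: Model U 6–1.
Drift vs Model U: 4 to 3, Drift.
No design is unbeaten: Model V loses to Drift; Bolt loses to Model V; Model S1 loses to Model V; Drift loses to Bolt; Model U loses to Bolt. In particular Model V beats Bolt beats Drift beats Model V is a majority cycle — no Condorcet winner exists.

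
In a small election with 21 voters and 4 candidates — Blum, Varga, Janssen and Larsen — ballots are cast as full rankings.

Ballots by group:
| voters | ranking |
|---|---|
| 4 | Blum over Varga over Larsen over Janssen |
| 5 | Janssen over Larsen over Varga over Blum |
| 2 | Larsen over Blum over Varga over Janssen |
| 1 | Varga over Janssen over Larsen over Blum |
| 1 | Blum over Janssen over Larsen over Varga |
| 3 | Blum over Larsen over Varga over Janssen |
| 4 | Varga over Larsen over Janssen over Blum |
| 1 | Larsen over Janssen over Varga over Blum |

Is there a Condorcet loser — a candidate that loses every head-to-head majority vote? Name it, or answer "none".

Pairwise majorities:
Blum vs Varga: Varga wins 11–10.
Blum vs Janssen: Janssen, 11–10.
Blum vs Larsen: Larsen, 13–8.
Varga vs Janssen: 14 to 7, Varga.
Varga vs Larsen: Larsen, 12–9.
Janssen–Larsen: Larsen 14–7.
Blum is beaten in every head-to-head and is the Condorcet loser.

Blum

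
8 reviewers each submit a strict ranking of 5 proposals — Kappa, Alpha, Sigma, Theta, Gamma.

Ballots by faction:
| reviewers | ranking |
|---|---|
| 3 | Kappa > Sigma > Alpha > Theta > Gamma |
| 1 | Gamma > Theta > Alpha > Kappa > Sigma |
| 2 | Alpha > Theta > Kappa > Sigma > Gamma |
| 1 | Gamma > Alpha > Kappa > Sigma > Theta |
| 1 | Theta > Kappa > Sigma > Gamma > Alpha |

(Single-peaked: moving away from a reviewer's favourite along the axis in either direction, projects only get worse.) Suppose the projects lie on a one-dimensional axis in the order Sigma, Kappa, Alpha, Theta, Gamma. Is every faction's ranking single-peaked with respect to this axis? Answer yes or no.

no

Axis positions: Sigma=1, Kappa=2, Alpha=3, Theta=4, Gamma=5.
Faction 1 (peak Kappa at position 2): ranking walks positions 2-1-3-4-5, expanding outward from the peak — single-peaked.
Faction 2 (peak Gamma at position 5): ranking walks positions 5-4-3-2-1, expanding outward from the peak — single-peaked.
Faction 3 (peak Alpha at position 3): ranking walks positions 3-4-2-1-5, expanding outward from the peak — single-peaked.
Faction 4: ranking walks positions 5-3-2-1-4; Alpha is ranked above Theta even though Theta lies between Alpha and the peak Gamma on the axis — preferences dip and rise again. Not single-peaked.
Faction 5: ranking walks positions 4-2-1-5-3; Kappa is ranked above Alpha even though Alpha lies between Kappa and the peak Theta on the axis — preferences dip and rise again. Not single-peaked.
Faction 4 violates single-peakedness, so the profile is not single-peaked on this axis.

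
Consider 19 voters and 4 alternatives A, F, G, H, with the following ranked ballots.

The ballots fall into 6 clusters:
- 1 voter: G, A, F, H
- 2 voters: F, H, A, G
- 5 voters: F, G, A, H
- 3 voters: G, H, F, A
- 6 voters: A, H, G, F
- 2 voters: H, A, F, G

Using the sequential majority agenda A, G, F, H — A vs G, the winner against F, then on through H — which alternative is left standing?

Round 1: A vs G — 10–9, A advances.
Round 2: A vs F — 9–10, F advances.
Round 3: F vs H — 8–11, H advances.
The agenda winner is H.

H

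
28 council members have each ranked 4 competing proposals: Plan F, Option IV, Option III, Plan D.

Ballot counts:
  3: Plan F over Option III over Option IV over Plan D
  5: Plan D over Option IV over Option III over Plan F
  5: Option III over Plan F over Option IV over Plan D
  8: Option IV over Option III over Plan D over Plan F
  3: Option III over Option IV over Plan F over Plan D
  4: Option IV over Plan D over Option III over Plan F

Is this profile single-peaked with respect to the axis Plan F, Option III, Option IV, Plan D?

yes

Axis positions: Plan F=1, Option III=2, Option IV=3, Plan D=4.
Type 1 (peak Plan F at position 1): ranking walks positions 1-2-3-4, expanding outward from the peak — single-peaked.
Type 2 (peak Plan D at position 4): ranking walks positions 4-3-2-1, expanding outward from the peak — single-peaked.
Type 3 (peak Option III at position 2): ranking walks positions 2-1-3-4, expanding outward from the peak — single-peaked.
Type 4 (peak Option IV at position 3): ranking walks positions 3-2-4-1, expanding outward from the peak — single-peaked.
Type 5 (peak Option III at position 2): ranking walks positions 2-3-1-4, expanding outward from the peak — single-peaked.
Type 6 (peak Option IV at position 3): ranking walks positions 3-4-2-1, expanding outward from the peak — single-peaked.
Every ranking is single-peaked on this axis.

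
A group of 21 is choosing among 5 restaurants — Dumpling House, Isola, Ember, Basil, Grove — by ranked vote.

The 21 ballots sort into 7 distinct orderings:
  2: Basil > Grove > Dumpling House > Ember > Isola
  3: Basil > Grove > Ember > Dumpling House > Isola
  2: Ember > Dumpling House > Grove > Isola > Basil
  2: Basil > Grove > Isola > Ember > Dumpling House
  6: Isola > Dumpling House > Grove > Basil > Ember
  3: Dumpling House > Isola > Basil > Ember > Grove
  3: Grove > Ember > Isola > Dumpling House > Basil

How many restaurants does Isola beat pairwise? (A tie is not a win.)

3

Isola against each rival (21 friends):
Isola vs Dumpling House: Isola, 11–10.
Isola–Ember: Isola 11–10.
Isola vs Basil: Isola wins 14–7.
Isola vs Grove: Grove wins 12–9.
Isola beats Dumpling House, Ember, Basil; loses to Grove — 3 pairwise wins.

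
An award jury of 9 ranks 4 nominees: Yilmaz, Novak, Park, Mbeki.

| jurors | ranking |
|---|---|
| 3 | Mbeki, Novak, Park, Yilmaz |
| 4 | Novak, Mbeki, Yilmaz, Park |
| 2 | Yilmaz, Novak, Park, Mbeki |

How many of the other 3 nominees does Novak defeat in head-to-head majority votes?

Novak against each rival (9 jurors):
Novak vs Yilmaz: Novak preferred on 3+4 = 7 ballots; Novak wins 7–2.
Novak vs Park: Novak wins 9–0.
Novak vs Mbeki: Novak is ranked higher on 4+2 = 6 ballots, Mbeki on 3. Novak wins 6–3.
Novak beats Yilmaz, Park, Mbeki — 3 pairwise wins.

3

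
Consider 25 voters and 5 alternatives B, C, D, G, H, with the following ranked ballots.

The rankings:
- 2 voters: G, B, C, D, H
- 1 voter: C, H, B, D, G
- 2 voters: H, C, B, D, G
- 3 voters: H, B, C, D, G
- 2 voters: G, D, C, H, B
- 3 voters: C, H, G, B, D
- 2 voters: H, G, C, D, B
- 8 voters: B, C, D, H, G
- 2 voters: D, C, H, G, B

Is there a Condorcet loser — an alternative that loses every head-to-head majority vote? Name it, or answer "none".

Pairwise majorities:
B vs C: 13 to 12, B.
B vs D: 19 to 6, B.
B vs G: 14 to 11, B.
B–H: H 15–10.
C vs D: C wins 21–4.
C vs G: C, 19–6.
C vs H: 18 to 7, C.
D–G: D 16–9.
D vs H: D, 14–11.
G vs H: H, 21–4.
G loses to every other alternative — it is the Condorcet loser.

G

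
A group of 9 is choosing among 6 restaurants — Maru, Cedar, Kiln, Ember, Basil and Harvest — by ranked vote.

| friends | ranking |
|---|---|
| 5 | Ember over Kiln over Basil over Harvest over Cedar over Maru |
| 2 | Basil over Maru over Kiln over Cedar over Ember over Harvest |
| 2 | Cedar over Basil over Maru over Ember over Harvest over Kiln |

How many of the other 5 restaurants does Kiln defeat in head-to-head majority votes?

4

Kiln against each rival (9 friends):
Kiln vs Maru: 5 for Kiln, 4 for Maru — Kiln by 5–4.
Kiln vs Cedar: Kiln, 7–2.
Kiln vs Ember: Kiln is ranked higher on 2 ballots, Ember on 7. Ember wins 7–2.
Kiln vs Basil: Kiln is ranked higher on 5 ballots, Basil on 4. Kiln wins 5–4.
Kiln vs Harvest: Kiln is ranked higher on 5+2 = 7 ballots, Harvest on 2. Kiln wins 7–2.
Kiln beats Maru, Cedar, Basil, Harvest; loses to Ember — 4 pairwise wins.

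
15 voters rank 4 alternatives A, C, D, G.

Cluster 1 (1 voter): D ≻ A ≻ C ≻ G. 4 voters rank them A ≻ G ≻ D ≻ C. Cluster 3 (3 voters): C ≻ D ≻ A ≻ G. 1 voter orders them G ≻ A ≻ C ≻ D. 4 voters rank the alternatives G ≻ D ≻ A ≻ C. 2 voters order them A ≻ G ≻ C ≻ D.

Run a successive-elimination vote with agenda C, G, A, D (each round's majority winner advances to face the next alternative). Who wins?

D

Round 1: C vs G — 4–11, G advances.
Round 2: G vs A — 5–10, A advances.
Round 3: A vs D — 7–8, D advances.
The agenda winner is D.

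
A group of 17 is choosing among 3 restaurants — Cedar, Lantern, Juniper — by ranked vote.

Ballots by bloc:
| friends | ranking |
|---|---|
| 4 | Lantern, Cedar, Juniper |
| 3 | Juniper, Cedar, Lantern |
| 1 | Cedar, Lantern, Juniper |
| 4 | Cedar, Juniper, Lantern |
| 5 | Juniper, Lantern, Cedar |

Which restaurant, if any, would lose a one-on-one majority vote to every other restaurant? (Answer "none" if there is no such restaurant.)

Head-to-head results (17 friends):
Cedar vs Lantern: Lantern wins 9–8.
Cedar vs Juniper: Cedar preferred on 4+1+4 = 9 ballots; Cedar wins 9–8.
Lantern vs Juniper: Lantern preferred on 4+1 = 5 ballots; Juniper wins 12–5.
Every restaurant wins at least one matchup (Cedar beats Juniper; Lantern beats Cedar; Juniper beats Lantern), so there is no Condorcet loser.

none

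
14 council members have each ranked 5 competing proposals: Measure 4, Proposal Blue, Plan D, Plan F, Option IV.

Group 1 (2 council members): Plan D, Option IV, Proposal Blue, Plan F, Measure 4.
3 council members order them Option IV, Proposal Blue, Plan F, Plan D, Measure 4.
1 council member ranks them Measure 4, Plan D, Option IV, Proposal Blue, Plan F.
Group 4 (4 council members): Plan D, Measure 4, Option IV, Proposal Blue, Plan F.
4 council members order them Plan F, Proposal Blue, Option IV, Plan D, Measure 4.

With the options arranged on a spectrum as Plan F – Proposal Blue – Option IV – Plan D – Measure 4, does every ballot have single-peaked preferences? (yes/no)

Axis positions: Plan F=1, Proposal Blue=2, Option IV=3, Plan D=4, Measure 4=5.
Group 1 (peak Plan D at position 4): ranking walks positions 4-3-2-1-5, expanding outward from the peak — single-peaked.
Group 2 (peak Option IV at position 3): ranking walks positions 3-2-1-4-5, expanding outward from the peak — single-peaked.
Group 3 (peak Measure 4 at position 5): ranking walks positions 5-4-3-2-1, expanding outward from the peak — single-peaked.
Group 4 (peak Plan D at position 4): ranking walks positions 4-5-3-2-1, expanding outward from the peak — single-peaked.
Group 5 (peak Plan F at position 1): ranking walks positions 1-2-3-4-5, expanding outward from the peak — single-peaked.
Every ranking is single-peaked on this axis.

yes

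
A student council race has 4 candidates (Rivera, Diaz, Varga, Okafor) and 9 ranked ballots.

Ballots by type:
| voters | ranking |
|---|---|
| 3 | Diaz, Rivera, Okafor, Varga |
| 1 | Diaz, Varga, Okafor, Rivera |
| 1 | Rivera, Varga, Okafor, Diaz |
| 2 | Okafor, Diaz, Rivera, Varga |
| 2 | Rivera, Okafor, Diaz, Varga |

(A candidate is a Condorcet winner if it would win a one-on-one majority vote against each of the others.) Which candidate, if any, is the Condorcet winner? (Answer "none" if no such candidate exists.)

Pairwise majorities:
Rivera–Diaz: Diaz 6–3.
Rivera vs Varga: 8 to 1, Rivera.
Rivera vs Okafor: 3+1+2 = 6 for Rivera, 3 for Okafor — Rivera by 6–3.
Diaz vs Varga: Diaz preferred on 3+1+2+2 = 8 ballots; Diaz wins 8–1.
Diaz vs Okafor: 3+1 = 4 for Diaz, 5 for Okafor — Okafor by 5–4.
Varga vs Okafor: Okafor wins 7–2.
No candidate is unbeaten: Rivera loses to Diaz; Diaz loses to Okafor; Varga loses to Rivera; Okafor loses to Rivera. In particular Rivera → Okafor → Diaz → Rivera is a majority cycle — no Condorcet winner exists.

none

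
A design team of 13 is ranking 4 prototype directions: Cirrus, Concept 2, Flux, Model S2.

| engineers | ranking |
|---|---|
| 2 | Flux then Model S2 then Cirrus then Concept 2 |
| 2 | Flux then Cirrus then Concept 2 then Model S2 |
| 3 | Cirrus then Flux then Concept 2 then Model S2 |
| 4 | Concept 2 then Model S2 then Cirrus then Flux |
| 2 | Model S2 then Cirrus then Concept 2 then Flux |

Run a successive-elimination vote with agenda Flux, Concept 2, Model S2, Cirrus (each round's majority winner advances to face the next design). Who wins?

Round 1: Flux vs Concept 2 — 7–6, Flux advances.
Round 2: Flux vs Model S2 — 7–6, Flux advances.
Round 3: Flux vs Cirrus — 4–9, Cirrus advances.
The agenda winner is Cirrus.

Cirrus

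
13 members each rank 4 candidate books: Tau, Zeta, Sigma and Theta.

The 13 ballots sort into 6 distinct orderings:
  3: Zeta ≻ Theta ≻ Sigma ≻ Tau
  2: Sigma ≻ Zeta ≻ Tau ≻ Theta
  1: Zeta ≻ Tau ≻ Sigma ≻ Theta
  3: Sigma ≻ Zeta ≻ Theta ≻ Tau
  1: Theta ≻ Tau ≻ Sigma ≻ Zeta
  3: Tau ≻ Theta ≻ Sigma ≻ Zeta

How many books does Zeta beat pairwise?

2

Zeta against each rival (13 members):
Zeta vs Tau: Zeta, 9–4.
Zeta vs Sigma: Sigma wins 9–4.
Zeta vs Theta: Zeta is ranked higher on 3+2+1+3 = 9 ballots, Theta on 4. Zeta wins 9–4.
Zeta beats Tau, Theta; loses to Sigma — 2 pairwise wins.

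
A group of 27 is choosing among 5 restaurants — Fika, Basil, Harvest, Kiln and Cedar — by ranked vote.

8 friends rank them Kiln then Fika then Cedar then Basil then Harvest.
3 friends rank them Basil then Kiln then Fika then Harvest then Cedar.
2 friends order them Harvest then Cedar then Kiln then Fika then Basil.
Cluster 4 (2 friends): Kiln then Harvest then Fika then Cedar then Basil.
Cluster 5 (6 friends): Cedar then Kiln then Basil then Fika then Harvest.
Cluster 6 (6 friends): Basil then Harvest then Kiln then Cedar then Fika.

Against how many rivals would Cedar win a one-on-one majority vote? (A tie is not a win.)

Cedar against each rival (27 friends):
Cedar vs Fika: 14 to 13, Cedar.
Cedar vs Basil: 8+2+2+6 = 18 for Cedar, 9 for Basil — Cedar by 18–9.
Cedar vs Harvest: 14 to 13, Cedar.
Cedar vs Kiln: 2+6 = 8 for Cedar, 19 for Kiln — Kiln by 19–8.
Cedar beats Fika, Basil, Harvest; loses to Kiln — 3 pairwise wins.

3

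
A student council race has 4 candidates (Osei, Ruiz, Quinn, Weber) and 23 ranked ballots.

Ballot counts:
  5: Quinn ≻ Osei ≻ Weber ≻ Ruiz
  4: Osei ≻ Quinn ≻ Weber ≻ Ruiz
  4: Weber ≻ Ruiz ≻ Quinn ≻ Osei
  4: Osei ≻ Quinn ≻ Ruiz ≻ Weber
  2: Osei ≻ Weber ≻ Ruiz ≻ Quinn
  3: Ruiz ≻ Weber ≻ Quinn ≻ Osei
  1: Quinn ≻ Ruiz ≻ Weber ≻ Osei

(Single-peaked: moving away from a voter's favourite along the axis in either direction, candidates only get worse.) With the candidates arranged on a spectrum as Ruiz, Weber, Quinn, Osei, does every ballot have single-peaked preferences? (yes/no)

Axis positions: Ruiz=1, Weber=2, Quinn=3, Osei=4.
Cluster 1 (peak Quinn at position 3): ranking walks positions 3-4-2-1, expanding outward from the peak — single-peaked.
Cluster 2 (peak Osei at position 4): ranking walks positions 4-3-2-1, expanding outward from the peak — single-peaked.
Cluster 3 (peak Weber at position 2): ranking walks positions 2-1-3-4, expanding outward from the peak — single-peaked.
Cluster 4: ranking walks positions 4-3-1-2; Ruiz is ranked above Weber even though Weber lies between Ruiz and the peak Osei on the axis — preferences dip and rise again. Not single-peaked.
Cluster 5: ranking walks positions 4-2-1-3; Weber is ranked above Quinn even though Quinn lies between Weber and the peak Osei on the axis — preferences dip and rise again. Not single-peaked.
Cluster 6 (peak Ruiz at position 1): ranking walks positions 1-2-3-4, expanding outward from the peak — single-peaked.
Cluster 7: ranking walks positions 3-1-2-4; Ruiz is ranked above Weber even though Weber lies between Ruiz and the peak Quinn on the axis — preferences dip and rise again. Not single-peaked.
Cluster 4 violates single-peakedness, so the profile is not single-peaked on this axis.

no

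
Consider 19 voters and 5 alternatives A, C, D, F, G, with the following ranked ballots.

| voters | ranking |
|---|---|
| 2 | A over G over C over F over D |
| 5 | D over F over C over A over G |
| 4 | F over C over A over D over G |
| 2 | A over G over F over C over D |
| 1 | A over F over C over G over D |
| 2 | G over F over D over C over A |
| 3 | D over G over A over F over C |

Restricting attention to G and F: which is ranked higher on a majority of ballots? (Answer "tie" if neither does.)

F

Ballots ranking G above F: 2 + 2 + 2 + 3 = 9.
Ballots ranking F above G: 19 − 9 = 10.
F wins the head-to-head 10–9.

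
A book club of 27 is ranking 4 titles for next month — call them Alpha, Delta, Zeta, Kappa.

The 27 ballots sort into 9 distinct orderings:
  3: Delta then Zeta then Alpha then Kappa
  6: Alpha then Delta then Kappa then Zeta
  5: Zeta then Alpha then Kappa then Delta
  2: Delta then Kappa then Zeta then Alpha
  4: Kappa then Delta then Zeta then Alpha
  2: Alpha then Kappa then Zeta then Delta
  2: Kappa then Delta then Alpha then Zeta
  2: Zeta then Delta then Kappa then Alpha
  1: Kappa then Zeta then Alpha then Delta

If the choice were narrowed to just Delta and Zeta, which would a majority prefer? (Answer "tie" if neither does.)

Delta

Ballots ranking Delta above Zeta: 3 + 6 + 2 + 4 + 2 = 17.
Ballots ranking Zeta above Delta: 27 − 17 = 10.
Delta wins the head-to-head 17–10.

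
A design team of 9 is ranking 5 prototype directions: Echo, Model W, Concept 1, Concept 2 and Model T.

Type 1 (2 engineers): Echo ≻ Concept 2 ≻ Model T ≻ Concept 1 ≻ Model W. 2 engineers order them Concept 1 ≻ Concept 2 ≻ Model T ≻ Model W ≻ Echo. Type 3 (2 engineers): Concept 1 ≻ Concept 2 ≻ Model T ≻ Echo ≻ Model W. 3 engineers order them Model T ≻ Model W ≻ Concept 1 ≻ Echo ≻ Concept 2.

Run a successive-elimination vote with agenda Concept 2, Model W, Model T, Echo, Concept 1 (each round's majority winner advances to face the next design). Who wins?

Concept 1

Round 1: Concept 2 vs Model W — 6–3, Concept 2 advances.
Round 2: Concept 2 vs Model T — 6–3, Concept 2 advances.
Round 3: Concept 2 vs Echo — 4–5, Echo advances.
Round 4: Echo vs Concept 1 — 2–7, Concept 1 advances.
Concept 1 survives the agenda.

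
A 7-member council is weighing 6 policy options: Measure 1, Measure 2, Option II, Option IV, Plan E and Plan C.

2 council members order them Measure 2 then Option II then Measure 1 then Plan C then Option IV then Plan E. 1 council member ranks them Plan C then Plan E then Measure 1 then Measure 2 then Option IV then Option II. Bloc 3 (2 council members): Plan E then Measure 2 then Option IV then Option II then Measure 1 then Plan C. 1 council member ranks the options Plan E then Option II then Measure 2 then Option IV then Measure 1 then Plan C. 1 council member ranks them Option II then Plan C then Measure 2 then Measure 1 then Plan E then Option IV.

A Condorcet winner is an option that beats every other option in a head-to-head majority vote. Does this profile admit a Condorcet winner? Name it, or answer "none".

Check each pair by majority over 7 ballots:
Measure 1 vs Measure 2: 1 for Measure 1, 6 for Measure 2 — Measure 2 by 6–1.
Measure 1 vs Option II: 1 for Measure 1, 6 for Option II — Option II by 6–1.
Measure 1 vs Option IV: Measure 1 is ranked higher on 2+1+1 = 4 ballots, Option IV on 3. Measure 1 wins 4–3.
Measure 1 vs Plan E: Measure 1 preferred on 2+1 = 3 ballots; Plan E wins 4–3.
Measure 1 vs Plan C: 2+2+1 = 5 for Measure 1, 2 for Plan C — Measure 1 by 5–2.
Measure 2 vs Option II: Measure 2 preferred on 2+1+2 = 5 ballots; Measure 2 wins 5–2.
Measure 2 vs Option IV: Measure 2 is ranked higher on 2+1+2+1+1 = 7 ballots, Option IV on 0. Measure 2 wins 7–0.
Measure 2 vs Plan E: Measure 2 is ranked higher on 2+1 = 3 ballots, Plan E on 4. Plan E wins 4–3.
Measure 2 vs Plan C: Measure 2 preferred on 2+2+1 = 5 ballots; Measure 2 wins 5–2.
Option II vs Option IV: 2+1+1 = 4 for Option II, 3 for Option IV — Option II by 4–3.
Option II vs Plan E: Option II is ranked higher on 2+1 = 3 ballots, Plan E on 4. Plan E wins 4–3.
Option II vs Plan C: 2+2+1+1 = 6 for Option II, 1 for Plan C — Option II by 6–1.
Option IV vs Plan E: Option IV is ranked higher on 2 ballots, Plan E on 5. Plan E wins 5–2.
Option IV vs Plan C: Option IV is ranked higher on 2+1 = 3 ballots, Plan C on 4. Plan C wins 4–3.
Plan E vs Plan C: Plan E is ranked higher on 2+1 = 3 ballots, Plan C on 4. Plan C wins 4–3.
Every option loses at least once (Measure 1 loses to Measure 2; Measure 2 loses to Plan E; Option II loses to Measure 2; Option IV loses to Measure 1; Plan E loses to Plan C; Plan C loses to Measure 1). The majority relation contains the cycle Measure 1 beats Plan C beats Plan E beats Measure 1, so there is no Condorcet winner.

none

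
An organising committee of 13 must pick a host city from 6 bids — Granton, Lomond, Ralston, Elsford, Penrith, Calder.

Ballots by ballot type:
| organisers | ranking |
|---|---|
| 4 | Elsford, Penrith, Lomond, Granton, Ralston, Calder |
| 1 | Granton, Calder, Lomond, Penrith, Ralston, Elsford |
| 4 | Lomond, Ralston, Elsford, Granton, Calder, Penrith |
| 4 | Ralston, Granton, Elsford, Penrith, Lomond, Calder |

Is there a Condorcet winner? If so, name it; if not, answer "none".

Head-to-head results (13 organisers):
Granton vs Lomond: Lomond wins 8–5.
Granton vs Ralston: 5 to 8, Ralston.
Granton–Elsford: Elsford 8–5.
Granton vs Penrith: 1+4+4 = 9 for Granton, 4 for Penrith — Granton by 9–4.
Granton vs Calder: Granton, 13–0.
Lomond vs Ralston: 4+1+4 = 9 for Lomond, 4 for Ralston — Lomond by 9–4.
Lomond vs Elsford: Elsford, 8–5.
Lomond vs Penrith: 1+4 = 5 for Lomond, 8 for Penrith — Penrith by 8–5.
Lomond vs Calder: Lomond, 12–1.
Ralston vs Elsford: Ralston preferred on 1+4+4 = 9 ballots; Ralston wins 9–4.
Ralston vs Penrith: 8 to 5, Ralston.
Ralston vs Calder: Ralston wins 12–1.
Elsford vs Penrith: Elsford, 12–1.
Elsford–Calder: Elsford 12–1.
Penrith vs Calder: Penrith preferred on 4+4 = 8 ballots; Penrith wins 8–5.
No city is unbeaten: Granton loses to Lomond; Lomond loses to Elsford; Ralston loses to Lomond; Elsford loses to Ralston; Penrith loses to Granton; Calder loses to Granton. In particular Granton beats Penrith beats Lomond beats Granton is a majority cycle — no Condorcet winner exists.

none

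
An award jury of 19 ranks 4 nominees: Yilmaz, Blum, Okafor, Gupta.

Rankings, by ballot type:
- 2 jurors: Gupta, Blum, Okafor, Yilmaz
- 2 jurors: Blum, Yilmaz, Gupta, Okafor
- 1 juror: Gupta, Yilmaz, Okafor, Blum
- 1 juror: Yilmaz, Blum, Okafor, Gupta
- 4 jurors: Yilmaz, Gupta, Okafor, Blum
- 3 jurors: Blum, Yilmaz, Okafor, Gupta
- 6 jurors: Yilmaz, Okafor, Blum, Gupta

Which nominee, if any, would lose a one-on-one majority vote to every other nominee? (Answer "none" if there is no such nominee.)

Gupta

Head-to-head results (19 jurors):
Yilmaz vs Blum: Yilmaz wins 12–7.
Yilmaz–Okafor: Yilmaz 17–2.
Yilmaz vs Gupta: Yilmaz is ranked higher on 2+1+4+3+6 = 16 ballots, Gupta on 3. Yilmaz wins 16–3.
Blum vs Okafor: 2+2+1+3 = 8 for Blum, 11 for Okafor — Okafor by 11–8.
Blum–Gupta: Blum 12–7.
Okafor vs Gupta: Okafor is ranked higher on 1+3+6 = 10 ballots, Gupta on 9. Okafor wins 10–9.
Gupta is beaten in every head-to-head and is the Condorcet loser.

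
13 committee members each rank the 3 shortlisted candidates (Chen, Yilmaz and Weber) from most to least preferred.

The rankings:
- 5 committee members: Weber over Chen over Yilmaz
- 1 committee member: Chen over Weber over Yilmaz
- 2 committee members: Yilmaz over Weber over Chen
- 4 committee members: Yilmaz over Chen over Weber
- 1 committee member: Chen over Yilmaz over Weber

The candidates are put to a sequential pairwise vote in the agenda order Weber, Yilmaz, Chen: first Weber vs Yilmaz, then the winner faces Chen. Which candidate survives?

Round 1: Weber vs Yilmaz — 6–7, Yilmaz advances.
Round 2: Yilmaz vs Chen — 6–7, Chen advances.
The agenda winner is Chen.

Chen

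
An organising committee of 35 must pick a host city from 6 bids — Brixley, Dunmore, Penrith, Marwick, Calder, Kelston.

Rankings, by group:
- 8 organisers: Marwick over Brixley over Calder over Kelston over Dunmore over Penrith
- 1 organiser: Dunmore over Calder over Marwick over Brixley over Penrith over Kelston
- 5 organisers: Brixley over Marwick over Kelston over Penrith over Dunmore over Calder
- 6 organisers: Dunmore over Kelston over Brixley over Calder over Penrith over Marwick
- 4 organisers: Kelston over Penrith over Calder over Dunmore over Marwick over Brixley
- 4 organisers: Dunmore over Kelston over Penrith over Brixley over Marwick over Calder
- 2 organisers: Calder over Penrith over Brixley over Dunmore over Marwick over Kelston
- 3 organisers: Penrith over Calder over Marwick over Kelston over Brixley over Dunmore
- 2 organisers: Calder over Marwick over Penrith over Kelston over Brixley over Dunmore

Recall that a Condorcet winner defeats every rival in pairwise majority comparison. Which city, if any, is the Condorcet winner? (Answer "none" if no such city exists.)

Check each pair by majority over 35 ballots:
Brixley vs Dunmore: Brixley is ranked higher on 8+5+2+3+2 = 20 ballots, Dunmore on 15. Brixley wins 20–15.
Brixley vs Penrith: 8+1+5+6 = 20 for Brixley, 15 for Penrith — Brixley by 20–15.
Brixley vs Marwick: Marwick wins 18–17.
Brixley vs Calder: 23 to 12, Brixley.
Brixley vs Kelston: Brixley preferred on 8+1+5+2 = 16 ballots; Kelston wins 19–16.
Dunmore vs Penrith: Dunmore is ranked higher on 8+1+6+4 = 19 ballots, Penrith on 16. Dunmore wins 19–16.
Dunmore vs Marwick: 17 to 18, Marwick.
Dunmore–Calder: Calder 19–16.
Dunmore vs Kelston: 1+6+4+2 = 13 for Dunmore, 22 for Kelston — Kelston by 22–13.
Penrith vs Marwick: Penrith is ranked higher on 6+4+4+2+3 = 19 ballots, Marwick on 16. Penrith wins 19–16.
Penrith vs Calder: Calder, 19–16.
Penrith–Kelston: Kelston 27–8.
Marwick vs Calder: Marwick is ranked higher on 8+5+4 = 17 ballots, Calder on 18. Calder wins 18–17.
Marwick vs Kelston: Marwick wins 21–14.
Calder vs Kelston: 8+1+2+3+2 = 16 for Calder, 19 for Kelston — Kelston by 19–16.
Each city drops at least one matchup (Brixley loses to Marwick; Dunmore loses to Brixley; Penrith loses to Brixley; Marwick loses to Penrith; Calder loses to Brixley; Kelston loses to Marwick); the cycle Brixley > Penrith > Marwick > Brixley rules out a Condorcet winner.

none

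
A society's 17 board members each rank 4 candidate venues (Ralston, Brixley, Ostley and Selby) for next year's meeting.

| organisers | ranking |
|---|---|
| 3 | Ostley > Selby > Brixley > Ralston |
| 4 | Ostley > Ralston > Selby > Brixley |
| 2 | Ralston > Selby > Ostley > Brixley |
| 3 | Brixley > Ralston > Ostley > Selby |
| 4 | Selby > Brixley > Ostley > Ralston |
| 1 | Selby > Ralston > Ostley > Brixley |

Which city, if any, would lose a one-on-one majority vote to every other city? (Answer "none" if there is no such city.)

Pairwise majorities:
Ralston vs Brixley: 7 to 10, Brixley.
Ralston vs Ostley: Ostley, 11–6.
Ralston vs Selby: 9 to 8, Ralston.
Brixley vs Ostley: Ostley wins 10–7.
Brixley–Selby: Selby 14–3.
Ostley vs Selby: Ostley wins 10–7.
Each city has at least one pairwise win (Ralston beats Selby; Brixley beats Ralston; Ostley beats Ralston; Selby beats Brixley) — no Condorcet loser.

none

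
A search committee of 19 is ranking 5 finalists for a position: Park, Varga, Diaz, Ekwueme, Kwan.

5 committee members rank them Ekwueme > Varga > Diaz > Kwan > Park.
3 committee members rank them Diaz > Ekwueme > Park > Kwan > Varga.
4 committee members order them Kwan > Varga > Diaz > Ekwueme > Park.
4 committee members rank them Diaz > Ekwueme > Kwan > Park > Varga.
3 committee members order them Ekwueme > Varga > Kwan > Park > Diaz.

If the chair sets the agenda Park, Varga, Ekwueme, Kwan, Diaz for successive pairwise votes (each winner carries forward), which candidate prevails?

Round 1: Park vs Varga — 7–12, Varga advances.
Round 2: Varga vs Ekwueme — 4–15, Ekwueme advances.
Round 3: Ekwueme vs Kwan — 15–4, Ekwueme advances.
Round 4: Ekwueme vs Diaz — 8–11, Diaz advances.
Diaz survives the agenda.

Diaz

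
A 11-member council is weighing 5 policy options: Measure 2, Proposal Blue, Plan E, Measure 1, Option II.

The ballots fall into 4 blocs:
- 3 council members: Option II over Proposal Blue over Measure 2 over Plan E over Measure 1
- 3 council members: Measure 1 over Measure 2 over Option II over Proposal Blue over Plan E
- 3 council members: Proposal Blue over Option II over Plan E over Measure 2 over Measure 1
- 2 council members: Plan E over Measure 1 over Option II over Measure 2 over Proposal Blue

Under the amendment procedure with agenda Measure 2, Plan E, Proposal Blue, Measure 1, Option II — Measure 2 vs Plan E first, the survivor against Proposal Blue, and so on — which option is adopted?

Round 1: Measure 2 vs Plan E — 6–5, Measure 2 advances.
Round 2: Measure 2 vs Proposal Blue — 5–6, Proposal Blue advances.
Round 3: Proposal Blue vs Measure 1 — 6–5, Proposal Blue advances.
Round 4: Proposal Blue vs Option II — 3–8, Option II advances.
Option II survives the agenda.

Option II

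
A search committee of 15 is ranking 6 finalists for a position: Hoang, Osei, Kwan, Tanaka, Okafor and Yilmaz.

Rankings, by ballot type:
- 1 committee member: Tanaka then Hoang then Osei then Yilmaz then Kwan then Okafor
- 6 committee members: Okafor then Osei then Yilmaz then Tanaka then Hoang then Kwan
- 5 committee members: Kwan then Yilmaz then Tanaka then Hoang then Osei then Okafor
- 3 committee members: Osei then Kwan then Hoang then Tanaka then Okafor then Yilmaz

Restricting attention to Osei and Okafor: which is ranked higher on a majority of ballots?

Osei

Ballots ranking Osei above Okafor: 1 + 5 + 3 = 9.
Ballots ranking Okafor above Osei: 15 − 9 = 6.
Osei wins the head-to-head 9–6.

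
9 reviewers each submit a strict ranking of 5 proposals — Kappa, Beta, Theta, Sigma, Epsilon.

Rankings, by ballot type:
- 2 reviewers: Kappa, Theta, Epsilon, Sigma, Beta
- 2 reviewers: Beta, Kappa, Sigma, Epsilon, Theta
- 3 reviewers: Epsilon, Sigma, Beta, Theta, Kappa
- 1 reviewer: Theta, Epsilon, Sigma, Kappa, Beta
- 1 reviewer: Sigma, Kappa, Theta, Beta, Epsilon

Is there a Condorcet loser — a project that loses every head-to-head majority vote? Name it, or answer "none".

Head-to-head results (9 reviewers):
Kappa vs Beta: Beta, 5–4.
Kappa vs Theta: 2+2+1 = 5 for Kappa, 4 for Theta — Kappa by 5–4.
Kappa vs Sigma: Sigma wins 5–4.
Kappa vs Epsilon: Kappa preferred on 2+2+1 = 5 ballots; Kappa wins 5–4.
Beta vs Theta: Beta, 5–4.
Beta vs Sigma: 2 for Beta, 7 for Sigma — Sigma by 7–2.
Beta vs Epsilon: 3 to 6, Epsilon.
Theta–Sigma: Sigma 6–3.
Theta vs Epsilon: 2+1+1 = 4 for Theta, 5 for Epsilon — Epsilon by 5–4.
Sigma vs Epsilon: Sigma preferred on 2+1 = 3 ballots; Epsilon wins 6–3.
Theta loses to every other project — it is the Condorcet loser.

Theta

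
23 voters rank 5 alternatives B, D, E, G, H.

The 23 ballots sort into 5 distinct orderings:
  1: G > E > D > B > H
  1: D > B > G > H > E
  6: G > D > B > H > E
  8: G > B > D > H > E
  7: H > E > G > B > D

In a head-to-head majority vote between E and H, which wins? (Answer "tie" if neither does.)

H

Ballots ranking E above H: 1.
Ballots ranking H above E: 23 − 1 = 22.
H wins the head-to-head 22–1.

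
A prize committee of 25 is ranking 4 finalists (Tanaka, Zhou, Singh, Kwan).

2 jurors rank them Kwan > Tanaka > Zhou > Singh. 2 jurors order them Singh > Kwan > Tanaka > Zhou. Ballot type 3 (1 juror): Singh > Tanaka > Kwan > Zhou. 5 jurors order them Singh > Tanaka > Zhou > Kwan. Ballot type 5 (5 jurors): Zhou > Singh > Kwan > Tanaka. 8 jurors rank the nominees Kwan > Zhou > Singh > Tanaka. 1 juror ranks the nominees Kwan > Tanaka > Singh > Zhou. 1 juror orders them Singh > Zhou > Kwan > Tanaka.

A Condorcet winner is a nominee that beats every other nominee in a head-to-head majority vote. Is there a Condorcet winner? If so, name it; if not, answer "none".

none

Pairwise majorities:
Tanaka vs Zhou: Tanaka preferred on 2+2+1+5+1 = 11 ballots; Zhou wins 14–11.
Tanaka vs Singh: 3 to 22, Singh.
Tanaka vs Kwan: Tanaka preferred on 1+5 = 6 ballots; Kwan wins 19–6.
Zhou vs Singh: Zhou preferred on 2+5+8 = 15 ballots; Zhou wins 15–10.
Zhou vs Kwan: 5+5+1 = 11 for Zhou, 14 for Kwan — Kwan by 14–11.
Singh vs Kwan: Singh preferred on 2+1+5+5+1 = 14 ballots; Singh wins 14–11.
Each nominee drops at least one matchup (Tanaka loses to Zhou; Zhou loses to Kwan; Singh loses to Zhou; Kwan loses to Singh); the cycle Zhou beats Singh beats Kwan beats Zhou rules out a Condorcet winner.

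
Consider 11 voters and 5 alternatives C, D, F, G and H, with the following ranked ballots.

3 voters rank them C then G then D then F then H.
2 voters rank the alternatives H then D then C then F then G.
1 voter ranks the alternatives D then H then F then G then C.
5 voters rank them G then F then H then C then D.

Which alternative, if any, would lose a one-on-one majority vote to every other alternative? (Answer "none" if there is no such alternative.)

Pairwise majorities:
C vs D: C wins 8–3.
C vs F: C preferred on 3+2 = 5 ballots; F wins 6–5.
C vs G: 5 to 6, G.
C vs H: H wins 8–3.
D vs F: D is ranked higher on 3+2+1 = 6 ballots, F on 5. D wins 6–5.
D vs G: D is ranked higher on 2+1 = 3 ballots, G on 8. G wins 8–3.
D vs H: 3+1 = 4 for D, 7 for H — H by 7–4.
F vs G: F preferred on 2+1 = 3 ballots; G wins 8–3.
F vs H: F wins 8–3.
G vs H: G wins 8–3.
No alternative is winless: C beats D; D beats F; F beats C; G beats C; H beats C. There is no Condorcet loser.

none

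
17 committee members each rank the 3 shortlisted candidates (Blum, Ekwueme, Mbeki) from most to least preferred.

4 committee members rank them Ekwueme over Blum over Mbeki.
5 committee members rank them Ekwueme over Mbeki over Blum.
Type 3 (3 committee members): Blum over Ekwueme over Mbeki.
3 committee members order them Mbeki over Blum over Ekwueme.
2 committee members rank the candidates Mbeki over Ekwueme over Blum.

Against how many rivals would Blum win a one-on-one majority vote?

Blum against each rival (17 committee members):
Blum vs Ekwueme: Ekwueme wins 11–6.
Blum vs Mbeki: Mbeki, 10–7.
Blum beats no one; loses to Ekwueme, Mbeki — 0 pairwise wins.

0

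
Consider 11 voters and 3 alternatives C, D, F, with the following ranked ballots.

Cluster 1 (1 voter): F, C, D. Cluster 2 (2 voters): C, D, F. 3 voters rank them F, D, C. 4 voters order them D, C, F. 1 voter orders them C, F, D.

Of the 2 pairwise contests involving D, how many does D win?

D against each rival (11 voters):
D vs C: D wins 7–4.
D vs F: D wins 6–5.
D beats C, F — 2 pairwise wins.

2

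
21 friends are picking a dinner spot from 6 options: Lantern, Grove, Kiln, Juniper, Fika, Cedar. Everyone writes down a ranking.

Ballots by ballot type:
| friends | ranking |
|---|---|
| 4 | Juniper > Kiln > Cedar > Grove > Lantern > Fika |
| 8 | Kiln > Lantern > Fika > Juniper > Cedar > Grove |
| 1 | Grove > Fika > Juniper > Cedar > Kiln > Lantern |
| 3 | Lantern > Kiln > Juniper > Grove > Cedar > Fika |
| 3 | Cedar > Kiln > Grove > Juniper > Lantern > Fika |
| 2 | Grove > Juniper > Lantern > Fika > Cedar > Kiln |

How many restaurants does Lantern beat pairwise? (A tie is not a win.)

Lantern against each rival (21 friends):
Lantern–Grove: Lantern 11–10.
Lantern vs Kiln: Kiln, 16–5.
Lantern vs Juniper: Lantern preferred on 8+3 = 11 ballots; Lantern wins 11–10.
Lantern vs Fika: Lantern preferred on 4+8+3+3+2 = 20 ballots; Lantern wins 20–1.
Lantern vs Cedar: 8+3+2 = 13 for Lantern, 8 for Cedar — Lantern by 13–8.
Lantern beats Grove, Juniper, Fika, Cedar; loses to Kiln — 4 pairwise wins.

4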